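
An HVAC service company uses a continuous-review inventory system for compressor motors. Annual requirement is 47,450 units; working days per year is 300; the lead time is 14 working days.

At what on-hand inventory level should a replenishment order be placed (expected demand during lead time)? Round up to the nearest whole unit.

Daily demand d = 47,450 / 300 = 158.167 units/day
Demand during lead time = 158.167 × 14 = 2,214.33
Reorder point = 2,214.33 → round up

2,215 units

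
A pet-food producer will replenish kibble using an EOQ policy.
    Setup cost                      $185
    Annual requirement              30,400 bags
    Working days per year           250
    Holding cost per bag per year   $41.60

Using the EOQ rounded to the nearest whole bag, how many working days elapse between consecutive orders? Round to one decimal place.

4.3 days

EOQ = √(2DS/H) = √(2 × 30,400 × 185 / 41.6)
    = √(270,384.62) ≈ 519.99 → Q = 520 bags
Cycle time = (working days × Q)/D = (250 × 520) / 30,400 = 4.276 days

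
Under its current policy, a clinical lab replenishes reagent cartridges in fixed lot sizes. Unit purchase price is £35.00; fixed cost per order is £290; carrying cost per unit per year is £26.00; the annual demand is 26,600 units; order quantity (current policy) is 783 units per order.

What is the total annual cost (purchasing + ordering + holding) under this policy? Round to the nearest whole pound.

£951,031

Orders/yr = 26,600/783 = 33.972; ordering cost = 33.972 × £290 = £9,851.85
Average inventory = 783/2 = 391.5; holding cost = 391.5 × £26 = £10,179.00
Purchase cost = D·C = 26,600 × 35 = £931,000.00
Total = £9,851.85 + £10,179.00 + £931,000.00 = £951,030.85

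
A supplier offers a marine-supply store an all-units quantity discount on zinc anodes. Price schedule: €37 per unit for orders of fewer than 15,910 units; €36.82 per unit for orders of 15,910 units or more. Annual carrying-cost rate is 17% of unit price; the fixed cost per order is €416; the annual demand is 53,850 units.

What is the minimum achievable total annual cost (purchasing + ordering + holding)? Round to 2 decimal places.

H₁ = 17%×€37 = €6.2900;  H₂ = 17%×€36.82 = €6.2594
EOQ₁ = √(2×53,850×416/6.2900) = 2,668.88  (< 15,910, feasible at tier 1)
EOQ₂ = √(2×53,850×416/6.2594) = 2,675.40  (< 15,910 → use Q = 15,910 at tier-2 price)
TC(tier 1 (EOQ₁), Q≈2,668.9) = €2,009,237.26
TC(tier 2, Q≈15,910.0) = €2,033,958.55
Minimum at tier 1 (EOQ₁): €2,009,237.26

€2,009,237.26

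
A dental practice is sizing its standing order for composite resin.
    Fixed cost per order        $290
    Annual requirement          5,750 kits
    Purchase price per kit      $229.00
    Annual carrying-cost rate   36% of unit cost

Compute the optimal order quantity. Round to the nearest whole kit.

H = i·C = 0.36 × $229 = $82.4400 per kit-year
Q* = √(2·D·S / H) = √(2·5,750·290 / 82.44) = √40,453.7 ≈ 201.13

201 kits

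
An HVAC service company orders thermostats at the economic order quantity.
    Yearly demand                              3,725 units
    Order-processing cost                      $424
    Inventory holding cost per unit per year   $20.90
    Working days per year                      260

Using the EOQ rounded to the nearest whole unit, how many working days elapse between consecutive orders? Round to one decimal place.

EOQ = √(2DS/H) = √(2 × 3,725 × 424 / 20.9)
    = √(151,138.76) ≈ 388.77 → Q = 389 units
Days between orders = 260 / (D/Q) = 260 / 9.576 ≈ 27.152

27.2 days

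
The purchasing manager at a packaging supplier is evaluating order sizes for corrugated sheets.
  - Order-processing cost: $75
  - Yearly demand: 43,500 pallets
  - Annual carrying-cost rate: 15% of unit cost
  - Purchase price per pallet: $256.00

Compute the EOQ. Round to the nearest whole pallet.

H = i·C = 0.15 × $256 = $38.4000 per pallet-year
EOQ = √(2DS/H) = √(2 × 43,500 × 75 / 38.4)
    = √(169,921.88) ≈ 412.22

412 pallets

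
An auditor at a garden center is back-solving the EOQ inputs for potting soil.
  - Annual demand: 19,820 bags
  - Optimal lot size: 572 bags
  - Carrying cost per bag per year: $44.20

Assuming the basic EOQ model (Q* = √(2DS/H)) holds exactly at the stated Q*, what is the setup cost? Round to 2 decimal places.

$364.82

Since Q* = (2DS/H)^½, squaring gives Q*²·H = 2DS.
S = Q²H / (2D) = 572² × 44.2 / (2 × 19,820) = 364.8217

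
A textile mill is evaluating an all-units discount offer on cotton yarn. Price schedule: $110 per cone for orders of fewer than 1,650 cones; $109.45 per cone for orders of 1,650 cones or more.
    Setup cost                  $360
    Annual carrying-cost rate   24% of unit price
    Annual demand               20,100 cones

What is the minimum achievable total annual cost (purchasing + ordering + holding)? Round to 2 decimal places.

$2,226,001.55

H₁ = 24%×$110 = $26.4000;  H₂ = 24%×$109.45 = $26.2680
EOQ₁ = √(2×20,100×360/26.4000) = 740.39  (< 1,650, feasible at tier 1)
EOQ₂ = √(2×20,100×360/26.2680) = 742.25  (< 1,650 → use Q = 1,650 at tier-2 price)
TC(tier 1 (EOQ₁), Q≈740.4) = $2,230,546.38
TC(tier 2, Q≈1,650.0) = $2,226,001.55
Minimum at tier 2: $2,226,001.55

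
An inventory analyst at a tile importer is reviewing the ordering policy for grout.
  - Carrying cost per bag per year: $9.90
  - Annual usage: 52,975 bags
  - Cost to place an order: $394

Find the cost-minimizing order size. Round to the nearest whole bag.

2DS/H = 2·52,975·394/9.9 = 4,216,595.96
EOQ = √4,216,595.96 ≈ 2,053.44

2,053 bags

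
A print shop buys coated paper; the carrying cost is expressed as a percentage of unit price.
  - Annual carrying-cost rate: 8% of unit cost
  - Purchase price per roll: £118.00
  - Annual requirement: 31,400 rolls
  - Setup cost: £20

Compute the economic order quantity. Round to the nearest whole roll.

365 rolls

H = i·C = 0.08 × £118 = £9.4400 per roll-year
2DS/H = 2·31,400·20/9.44 = 133,050.85
EOQ = √133,050.85 ≈ 364.76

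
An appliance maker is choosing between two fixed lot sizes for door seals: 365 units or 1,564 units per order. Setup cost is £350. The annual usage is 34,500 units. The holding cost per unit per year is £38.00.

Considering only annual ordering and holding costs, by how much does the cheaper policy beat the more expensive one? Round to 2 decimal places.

TC(Q) = (D/Q)S + (Q/2)H
TC(365) = (34,500/365)×350 + (365/2)×38 = £40,017.19
TC(1,564) = (34,500/1,564)×350 + (1,564/2)×38 = £37,436.59
|ΔTC| = |£40,017.19 − £37,436.59| = £2,580.60

£2,580.60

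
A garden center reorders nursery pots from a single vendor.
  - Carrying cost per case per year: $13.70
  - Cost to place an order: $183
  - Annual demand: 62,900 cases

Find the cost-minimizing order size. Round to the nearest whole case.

1,296 cases

Optimal lot size Q* = (2 × 62,900 × $183 / $13.7)^½ ≈ 1,296.30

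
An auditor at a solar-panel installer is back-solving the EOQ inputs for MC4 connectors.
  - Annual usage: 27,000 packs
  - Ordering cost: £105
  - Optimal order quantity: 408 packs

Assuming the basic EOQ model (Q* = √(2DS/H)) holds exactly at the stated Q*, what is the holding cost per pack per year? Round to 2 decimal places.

£34.06

EOQ relation: Q² = 2DS/H, so rearrange for the unknown.
H = 2DS / Q² = 2 × 27,000 × 105 / 408² = 34.0614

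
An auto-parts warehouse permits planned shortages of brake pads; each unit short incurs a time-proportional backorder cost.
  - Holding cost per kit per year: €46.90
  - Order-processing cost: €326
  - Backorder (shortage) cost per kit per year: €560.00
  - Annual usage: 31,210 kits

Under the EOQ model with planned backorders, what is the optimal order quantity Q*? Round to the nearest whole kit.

Basic EOQ = √(2·31,210·326/46.9) = 658.695
Backorder adjustment √((H+b)/b) = √((46.9+560)/560) = 1.0410
Q* = 658.695 × 1.0410 ≈ 685.72

686 kits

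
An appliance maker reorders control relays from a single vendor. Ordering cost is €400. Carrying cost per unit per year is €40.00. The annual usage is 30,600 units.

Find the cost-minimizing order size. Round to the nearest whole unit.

Q* = √(2·D·S / H) = √(2·30,600·400 / 40) = √612,000.0 ≈ 782.30

782 units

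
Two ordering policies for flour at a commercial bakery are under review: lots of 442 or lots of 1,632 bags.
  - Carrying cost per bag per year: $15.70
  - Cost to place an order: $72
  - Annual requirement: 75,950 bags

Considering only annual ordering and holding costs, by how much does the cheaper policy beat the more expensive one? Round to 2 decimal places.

Annual cost at Q: ordering D·S/Q plus holding Q·H/2.
TC(442) = (75,950/442)×72 + (442/2)×15.7 = $15,841.65
TC(1,632) = (75,950/1,632)×72 + (1,632/2)×15.7 = $16,161.94
Cheaper: Q = 442.  Difference = $320.29

$320.29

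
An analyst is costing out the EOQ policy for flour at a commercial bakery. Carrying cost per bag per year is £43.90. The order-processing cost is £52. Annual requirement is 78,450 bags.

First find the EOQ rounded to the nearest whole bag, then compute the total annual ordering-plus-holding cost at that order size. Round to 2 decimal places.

2DS/H = 2·78,450·52/43.9 = 185,849.66
EOQ = √185,849.66 ≈ 431.10 → Q = 431 bags
Annual ordering cost = (D/Q)·S = (78,450/431) × 52 = £9,464.97
Annual holding cost  = (Q/2)·H = (431/2) × 43.9 = £9,460.45
Total = £9,464.97 + £9,460.45 = £18,925.42

£18,925.42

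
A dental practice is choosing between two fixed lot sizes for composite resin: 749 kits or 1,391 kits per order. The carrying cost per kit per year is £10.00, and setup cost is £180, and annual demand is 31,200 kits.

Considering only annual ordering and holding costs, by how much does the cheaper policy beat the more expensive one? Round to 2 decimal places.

For each Q, cost = (D/Q)·S + (Q/2)·H.
TC(749) = (31,200/749)×180 + (749/2)×10 = £11,243.00
TC(1,391) = (31,200/1,391)×180 + (1,391/2)×10 = £10,992.38
Lots of 1,391 are cheaper by £250.61.

£250.61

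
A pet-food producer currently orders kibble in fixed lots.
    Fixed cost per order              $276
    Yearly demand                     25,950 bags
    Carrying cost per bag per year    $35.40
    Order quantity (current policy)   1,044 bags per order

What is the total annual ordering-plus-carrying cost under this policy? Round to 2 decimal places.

Annual ordering cost = (D/Q)·S = (25,950/1,044) × 276 = $6,860.34
Annual holding cost  = (Q/2)·H = (1,044/2) × 35.4 = $18,478.80
Total = $6,860.34 + $18,478.80 = $25,339.14

$25,339.14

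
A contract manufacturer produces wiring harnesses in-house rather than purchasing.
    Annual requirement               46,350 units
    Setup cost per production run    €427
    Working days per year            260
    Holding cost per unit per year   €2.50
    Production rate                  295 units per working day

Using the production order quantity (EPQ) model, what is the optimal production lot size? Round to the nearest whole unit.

Daily demand d = 46,350/260 = 178.269; p = 295; 1 − d/p = 0.39570
EPQ = √(2DS / (H(1 − d/p)))
    = √(2 × 46,350 × 427 / (2.5 × 0.39570)) ≈ 6,325.61

6,326 units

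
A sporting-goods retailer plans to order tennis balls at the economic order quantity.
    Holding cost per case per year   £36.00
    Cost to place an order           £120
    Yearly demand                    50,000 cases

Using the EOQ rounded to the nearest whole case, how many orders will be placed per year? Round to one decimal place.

EOQ = √(2DS/H) = √(2 × 50,000 × 120 / 36)
    = √(333,333.33) ≈ 577.35 → Q = 577
N = D/Q = 50,000/577 ≈ 86.655 orders/yr

86.7 orders per year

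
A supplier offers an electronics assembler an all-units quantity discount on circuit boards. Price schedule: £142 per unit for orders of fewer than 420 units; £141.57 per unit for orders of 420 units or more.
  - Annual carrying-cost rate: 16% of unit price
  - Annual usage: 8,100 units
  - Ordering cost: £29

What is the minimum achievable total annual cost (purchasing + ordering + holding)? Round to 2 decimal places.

£1,152,033.04

H₁ = 16%×£142 = £22.7200;  H₂ = 16%×£141.57 = £22.6512
EOQ₁ = √(2×8,100×29/22.7200) = 143.80  (< 420, feasible at tier 1)
EOQ₂ = √(2×8,100×29/22.6512) = 144.02  (< 420 → use Q = 420 at tier-2 price)
TC(tier 1 (EOQ₁), Q≈143.8) = £1,153,467.09
TC(tier 2, Q≈420.0) = £1,152,033.04
Minimum at tier 2: £1,152,033.04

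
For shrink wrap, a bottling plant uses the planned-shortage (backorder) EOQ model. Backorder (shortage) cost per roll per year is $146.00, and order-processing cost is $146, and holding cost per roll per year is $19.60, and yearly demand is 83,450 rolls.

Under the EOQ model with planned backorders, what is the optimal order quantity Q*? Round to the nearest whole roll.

Basic EOQ = √(2·83,450·146/19.6) = 1,115.004
Backorder adjustment √((H+b)/b) = √((19.6+146)/146) = 1.0650
Q* = 1,115.004 × 1.0650 ≈ 1,187.49

1,187 rolls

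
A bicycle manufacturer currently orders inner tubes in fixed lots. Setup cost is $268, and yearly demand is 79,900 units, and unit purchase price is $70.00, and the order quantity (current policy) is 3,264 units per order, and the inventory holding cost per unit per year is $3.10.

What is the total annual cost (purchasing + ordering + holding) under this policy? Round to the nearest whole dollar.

$5,604,620

Annual ordering cost = (D/Q)·S = (79,900/3,264) × 268 = $6,560.42
Annual holding cost  = (Q/2)·H = (3,264/2) × 3.1 = $5,059.20
Purchase cost = D·C = 79,900 × 70 = $5,593,000.00
Total = $6,560.42 + $5,059.20 + $5,593,000.00 = $5,604,619.62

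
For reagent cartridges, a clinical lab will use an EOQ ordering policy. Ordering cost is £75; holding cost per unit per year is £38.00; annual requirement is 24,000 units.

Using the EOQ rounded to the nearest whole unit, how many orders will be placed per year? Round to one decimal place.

77.9 orders per year

2DS/H = 2·24,000·75/38 = 94,736.84
EOQ = √94,736.84 ≈ 307.79 → Q = 308
Orders per year = D/Q = 24,000 / 308 = 77.922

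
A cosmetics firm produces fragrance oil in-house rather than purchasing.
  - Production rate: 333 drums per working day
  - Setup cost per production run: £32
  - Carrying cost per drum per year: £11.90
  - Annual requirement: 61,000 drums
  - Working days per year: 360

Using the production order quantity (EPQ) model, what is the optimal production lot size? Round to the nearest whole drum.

817 drums

d = 61,000/360 = 169.4444 drums/day;  effective holding cost H(1 − d/p) = 11.9·(1 − 169.4444/333) = 5.84478
Q* = √(2DS / H_eff) = √(2·61,000·32 / 5.84478) ≈ 817.28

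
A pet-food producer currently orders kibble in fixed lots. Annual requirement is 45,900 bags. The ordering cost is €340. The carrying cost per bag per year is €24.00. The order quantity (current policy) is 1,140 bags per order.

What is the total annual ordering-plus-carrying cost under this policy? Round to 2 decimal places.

€27,369.47

Orders/yr = 45,900/1,140 = 40.263; ordering cost = 40.263 × €340 = €13,689.47
Average inventory = 1,140/2 = 570; holding cost = 570 × €24 = €13,680.00
Total = €13,689.47 + €13,680.00 = €27,369.47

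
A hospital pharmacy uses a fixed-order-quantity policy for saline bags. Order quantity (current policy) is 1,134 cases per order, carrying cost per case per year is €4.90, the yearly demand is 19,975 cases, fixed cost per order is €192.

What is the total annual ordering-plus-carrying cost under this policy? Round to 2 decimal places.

€6,160.31

Ordering: D/Q × S = 19,975/1,134 × €192 = €3,382.01
Holding:  Q/2 × H = 1,134/2 × €4.9 = €2,778.30
Total = €3,382.01 + €2,778.30 = €6,160.31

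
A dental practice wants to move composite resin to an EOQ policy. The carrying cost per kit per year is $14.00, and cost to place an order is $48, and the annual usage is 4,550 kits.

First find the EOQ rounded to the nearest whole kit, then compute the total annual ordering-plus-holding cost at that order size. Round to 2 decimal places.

Q* = √(2·D·S / H) = √(2·4,550·48 / 14) = √31,200.0 ≈ 176.64 → Q = 177 kits
Ordering: D/Q × S = 4,550/177 × $48 = $1,233.90
Holding:  Q/2 × H = 177/2 × $14 = $1,239.00
Total = $1,233.90 + $1,239.00 = $2,472.90

$2,472.90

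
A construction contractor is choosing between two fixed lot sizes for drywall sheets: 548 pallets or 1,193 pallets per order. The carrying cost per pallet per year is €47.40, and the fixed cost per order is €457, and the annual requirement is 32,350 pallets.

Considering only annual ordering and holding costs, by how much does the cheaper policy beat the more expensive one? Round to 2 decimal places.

TC(Q) = (D/Q)S + (Q/2)H
TC(548) = (32,350/548)×457 + (548/2)×47.4 = €39,965.61
TC(1,193) = (32,350/1,193)×457 + (1,193/2)×47.4 = €40,666.35
|ΔTC| = |€39,965.61 − €40,666.35| = €700.74

€700.74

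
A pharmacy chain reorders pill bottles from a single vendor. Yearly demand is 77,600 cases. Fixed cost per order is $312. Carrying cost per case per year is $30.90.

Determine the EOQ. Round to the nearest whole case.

1,252 cases

Q* = √(2·D·S / H) = √(2·77,600·312 / 30.9) = √1,567,068.0 ≈ 1,251.83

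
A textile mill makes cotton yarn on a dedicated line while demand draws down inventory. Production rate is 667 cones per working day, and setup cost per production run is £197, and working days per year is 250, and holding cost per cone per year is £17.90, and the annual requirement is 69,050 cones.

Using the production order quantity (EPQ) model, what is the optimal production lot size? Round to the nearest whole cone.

1,611 cones

d = 69,050/250 = 276.2000 cones/day;  effective holding cost H(1 − d/p) = 17.9·(1 − 276.2000/667) = 10.48774
Q* = √(2DS / H_eff) = √(2·69,050·197 / 10.48774) ≈ 1,610.61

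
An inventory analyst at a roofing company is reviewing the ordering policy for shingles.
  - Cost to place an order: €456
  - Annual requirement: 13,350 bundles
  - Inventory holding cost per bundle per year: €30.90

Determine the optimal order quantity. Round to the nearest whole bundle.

628 bundles

Optimal lot size Q* = (2 × 13,350 × €456 / €30.9)^½ ≈ 627.71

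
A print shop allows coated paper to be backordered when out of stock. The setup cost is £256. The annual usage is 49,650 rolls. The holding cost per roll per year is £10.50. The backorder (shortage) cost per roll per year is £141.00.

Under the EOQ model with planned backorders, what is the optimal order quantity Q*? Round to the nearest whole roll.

Basic EOQ = √(2·49,650·256/10.5) = 1,555.965
Backorder adjustment √((H+b)/b) = √((10.5+141)/141) = 1.0366
Q* = 1,555.965 × 1.0366 ≈ 1,612.86

1,613 rolls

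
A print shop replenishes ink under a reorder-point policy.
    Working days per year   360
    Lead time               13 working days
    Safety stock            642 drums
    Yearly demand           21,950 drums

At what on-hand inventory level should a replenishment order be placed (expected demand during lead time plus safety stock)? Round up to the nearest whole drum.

1,435 drums

Daily demand d = 21,950 / 360 = 60.972 drums/day
Demand during lead time = 60.972 × 13 = 792.64
Reorder point = 792.64 + 642 = 1,434.64 → round up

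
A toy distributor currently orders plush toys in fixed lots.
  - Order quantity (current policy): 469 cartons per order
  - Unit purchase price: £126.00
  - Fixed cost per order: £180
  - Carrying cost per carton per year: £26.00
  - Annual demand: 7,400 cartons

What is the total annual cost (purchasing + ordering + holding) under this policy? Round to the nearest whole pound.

Ordering: D/Q × S = 7,400/469 × £180 = £2,840.09
Holding:  Q/2 × H = 469/2 × £26 = £6,097.00
Purchase cost = D·C = 7,400 × 126 = £932,400.00
Total = £2,840.09 + £6,097.00 + £932,400.00 = £941,337.09

£941,337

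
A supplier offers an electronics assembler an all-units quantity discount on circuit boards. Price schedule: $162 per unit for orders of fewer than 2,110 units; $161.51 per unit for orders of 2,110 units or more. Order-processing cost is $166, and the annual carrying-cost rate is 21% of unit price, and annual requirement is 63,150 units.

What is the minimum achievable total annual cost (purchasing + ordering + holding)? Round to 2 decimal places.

H₁ = 21%×$162 = $34.0200;  H₂ = 21%×$161.51 = $33.9171
EOQ₁ = √(2×63,150×166/34.0200) = 785.03  (< 2,110, feasible at tier 1)
EOQ₂ = √(2×63,150×166/33.9171) = 786.22  (< 2,110 → use Q = 2,110 at tier-2 price)
TC(tier 1 (EOQ₁), Q≈785.0) = $10,257,006.86
TC(tier 2, Q≈2,110.0) = $10,240,107.24
Minimum at tier 2: $10,240,107.24

$10,240,107.24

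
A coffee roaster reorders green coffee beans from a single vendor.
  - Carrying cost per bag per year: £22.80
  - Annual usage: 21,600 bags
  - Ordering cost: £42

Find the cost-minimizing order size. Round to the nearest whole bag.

282 bags

Q* = √(2·D·S / H) = √(2·21,600·42 / 22.8) = √79,578.9 ≈ 282.10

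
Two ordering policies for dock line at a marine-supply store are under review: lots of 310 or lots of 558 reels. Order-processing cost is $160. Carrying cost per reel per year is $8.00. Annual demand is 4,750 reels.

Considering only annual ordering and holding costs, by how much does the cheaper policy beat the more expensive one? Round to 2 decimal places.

TC(Q) = (D/Q)S + (Q/2)H
TC(310) = (4,750/310)×160 + (310/2)×8 = $3,691.61
TC(558) = (4,750/558)×160 + (558/2)×8 = $3,594.01
|ΔTC| = |$3,691.61 − $3,594.01| = $97.61

$97.61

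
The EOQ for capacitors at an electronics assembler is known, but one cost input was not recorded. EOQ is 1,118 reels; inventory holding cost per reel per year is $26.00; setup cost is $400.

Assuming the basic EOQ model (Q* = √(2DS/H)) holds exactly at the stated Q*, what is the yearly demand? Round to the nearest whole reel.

From Q* = √(2DS/H) ⇒ Q*² = 2DS/H.
D = Q²H / (2S) = 1,118² × 26 / (2 × 400) = 40,622.53

40,623 reels per year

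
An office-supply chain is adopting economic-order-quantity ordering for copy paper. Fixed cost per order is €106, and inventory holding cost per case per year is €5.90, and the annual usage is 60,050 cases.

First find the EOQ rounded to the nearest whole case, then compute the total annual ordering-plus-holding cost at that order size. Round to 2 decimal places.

€8,666.63

Optimal lot size Q* = (2 × 60,050 × €106 / €5.9)^½ ≈ 1,468.92 → Q = 1,469 cases
Orders/yr = 60,050/1,469 = 40.878; ordering cost = 40.878 × €106 = €4,333.08
Average inventory = 1,469/2 = 734.5; holding cost = 734.5 × €5.9 = €4,333.55
Total = €4,333.08 + €4,333.55 = €8,666.63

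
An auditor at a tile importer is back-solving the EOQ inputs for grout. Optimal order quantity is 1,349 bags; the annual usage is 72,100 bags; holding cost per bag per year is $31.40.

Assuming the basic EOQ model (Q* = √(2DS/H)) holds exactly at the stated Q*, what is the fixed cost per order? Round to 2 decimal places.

From Q* = √(2DS/H) ⇒ Q*² = 2DS/H.
S = Q²H / (2D) = 1,349² × 31.4 / (2 × 72,100) = 396.2673

$396.27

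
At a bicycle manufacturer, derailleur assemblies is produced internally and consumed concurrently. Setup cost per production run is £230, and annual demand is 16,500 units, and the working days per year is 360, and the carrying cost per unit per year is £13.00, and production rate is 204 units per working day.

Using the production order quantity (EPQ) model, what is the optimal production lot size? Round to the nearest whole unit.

868 units

d = 16,500/360 = 45.8333 units/day;  effective holding cost H(1 − d/p) = 13·(1 − 45.8333/204) = 10.07925
Q* = √(2DS / H_eff) = √(2·16,500·230 / 10.07925) ≈ 867.77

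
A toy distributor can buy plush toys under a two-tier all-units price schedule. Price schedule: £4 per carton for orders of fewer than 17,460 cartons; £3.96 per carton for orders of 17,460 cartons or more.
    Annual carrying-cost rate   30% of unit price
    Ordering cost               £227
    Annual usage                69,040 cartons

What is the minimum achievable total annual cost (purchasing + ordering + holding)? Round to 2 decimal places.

H₁ = 30%×£4 = £1.2000;  H₂ = 30%×£3.96 = £1.1880
EOQ₁ = √(2×69,040×227/1.2000) = 5,110.79  (< 17,460, feasible at tier 1)
EOQ₂ = √(2×69,040×227/1.1880) = 5,136.53  (< 17,460 → use Q = 17,460 at tier-2 price)
TC(tier 1 (EOQ₁), Q≈5,110.8) = £282,292.94
TC(tier 2, Q≈17,460.0) = £284,667.24
Minimum at tier 1 (EOQ₁): £282,292.94

£282,292.94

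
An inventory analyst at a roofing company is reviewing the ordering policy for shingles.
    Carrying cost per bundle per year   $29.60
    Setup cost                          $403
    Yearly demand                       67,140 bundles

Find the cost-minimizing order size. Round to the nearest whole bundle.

1,352 bundles

2DS/H = 2·67,140·403/29.6 = 1,828,204.05
EOQ = √1,828,204.05 ≈ 1,352.11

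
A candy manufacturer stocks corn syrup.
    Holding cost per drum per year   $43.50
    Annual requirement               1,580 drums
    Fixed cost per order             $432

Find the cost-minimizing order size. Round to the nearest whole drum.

177 drums

EOQ = √(2DS/H) = √(2 × 1,580 × 432 / 43.5)
    = √(31,382.07) ≈ 177.15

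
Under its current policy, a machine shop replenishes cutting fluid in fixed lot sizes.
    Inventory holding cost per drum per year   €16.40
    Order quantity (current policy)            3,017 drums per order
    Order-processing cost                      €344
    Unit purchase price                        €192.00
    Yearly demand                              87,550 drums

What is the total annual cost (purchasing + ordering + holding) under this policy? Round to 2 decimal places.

€16,844,321.90

Ordering: D/Q × S = 87,550/3,017 × €344 = €9,982.50
Holding:  Q/2 × H = 3,017/2 × €16.4 = €24,739.40
Purchase cost = D·C = 87,550 × 192 = €16,809,600.00
Total = €9,982.50 + €24,739.40 + €16,809,600.00 = €16,844,321.90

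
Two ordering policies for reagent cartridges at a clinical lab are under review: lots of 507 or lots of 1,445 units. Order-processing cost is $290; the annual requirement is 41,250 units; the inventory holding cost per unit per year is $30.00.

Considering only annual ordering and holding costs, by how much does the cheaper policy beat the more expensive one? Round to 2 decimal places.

$1,246.13

TC(Q) = (D/Q)S + (Q/2)H
TC(507) = (41,250/507)×290 + (507/2)×30 = $31,199.67
TC(1,445) = (41,250/1,445)×290 + (1,445/2)×30 = $29,953.55
Cheaper: Q = 1,445.  Difference = $1,246.13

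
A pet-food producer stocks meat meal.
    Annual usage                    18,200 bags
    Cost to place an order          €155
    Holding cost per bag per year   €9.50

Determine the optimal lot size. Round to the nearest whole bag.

2DS/H = 2·18,200·155/9.5 = 593,894.74
EOQ = √593,894.74 ≈ 770.65

771 bags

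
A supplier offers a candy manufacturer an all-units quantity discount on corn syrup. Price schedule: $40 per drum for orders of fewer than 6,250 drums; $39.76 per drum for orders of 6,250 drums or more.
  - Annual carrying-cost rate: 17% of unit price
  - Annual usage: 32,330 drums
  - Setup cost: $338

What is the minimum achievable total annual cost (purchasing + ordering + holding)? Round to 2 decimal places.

H₁ = 17%×$40 = $6.8000;  H₂ = 17%×$39.76 = $6.7592
EOQ₁ = √(2×32,330×338/6.8000) = 1,792.76  (< 6,250, feasible at tier 1)
EOQ₂ = √(2×32,330×338/6.7592) = 1,798.16  (< 6,250 → use Q = 6,250 at tier-2 price)
TC(tier 1 (EOQ₁), Q≈1,792.8) = $1,305,390.76
TC(tier 2, Q≈6,250.0) = $1,308,311.71
Minimum at tier 1 (EOQ₁): $1,305,390.76

$1,305,390.76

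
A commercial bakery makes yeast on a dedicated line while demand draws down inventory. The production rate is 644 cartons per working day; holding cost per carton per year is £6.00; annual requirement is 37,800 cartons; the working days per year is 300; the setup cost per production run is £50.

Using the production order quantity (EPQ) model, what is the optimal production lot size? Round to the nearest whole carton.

Daily demand d = 37,800/300 = 126.000; p = 644; 1 − d/p = 0.80435
EPQ = √(2DS / (H(1 − d/p)))
    = √(2 × 37,800 × 50 / (6 × 0.80435)) ≈ 885.01

885 cartons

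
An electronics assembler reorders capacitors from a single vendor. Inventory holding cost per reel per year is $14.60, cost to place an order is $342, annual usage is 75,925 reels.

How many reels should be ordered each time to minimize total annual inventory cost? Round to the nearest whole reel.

Optimal lot size Q* = (2 × 75,925 × $342 / $14.6)^½ ≈ 1,886.01

1,886 reels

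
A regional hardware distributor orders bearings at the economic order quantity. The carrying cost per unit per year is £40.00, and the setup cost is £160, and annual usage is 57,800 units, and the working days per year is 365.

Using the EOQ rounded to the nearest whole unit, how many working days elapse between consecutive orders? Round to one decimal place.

Q* = √(2·D·S / H) = √(2·57,800·160 / 40) = √462,400.0 ≈ 680.00 → Q = 680 units
Cycle time = (working days × Q)/D = (365 × 680) / 57,800 = 4.294 days

4.3 days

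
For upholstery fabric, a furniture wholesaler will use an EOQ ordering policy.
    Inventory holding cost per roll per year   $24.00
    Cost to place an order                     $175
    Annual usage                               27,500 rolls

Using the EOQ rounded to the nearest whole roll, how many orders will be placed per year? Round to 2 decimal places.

43.44 orders per year

EOQ = √(2DS/H) = √(2 × 27,500 × 175 / 24)
    = √(401,041.67) ≈ 633.28 → Q = 633
N = D/Q = 27,500/633 ≈ 43.444 orders/yr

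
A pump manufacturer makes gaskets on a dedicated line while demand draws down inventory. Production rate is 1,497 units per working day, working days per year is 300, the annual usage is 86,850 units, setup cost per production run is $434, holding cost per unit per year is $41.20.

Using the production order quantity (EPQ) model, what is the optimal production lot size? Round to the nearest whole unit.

Daily demand d = 86,850/300 = 289.500; p = 1497; 1 − d/p = 0.80661
EPQ = √(2DS / (H(1 − d/p)))
    = √(2 × 86,850 × 434 / (41.2 × 0.80661)) ≈ 1,506.13

1,506 units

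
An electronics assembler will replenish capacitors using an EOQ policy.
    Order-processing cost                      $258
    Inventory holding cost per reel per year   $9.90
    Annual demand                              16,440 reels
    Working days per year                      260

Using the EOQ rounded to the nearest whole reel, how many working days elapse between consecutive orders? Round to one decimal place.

14.6 days

2DS/H = 2·16,440·258/9.9 = 856,872.73
EOQ = √856,872.73 ≈ 925.67 → Q = 926 reels
T = Q/D × 260 days = 926/16,440 × 260 = 14.645 days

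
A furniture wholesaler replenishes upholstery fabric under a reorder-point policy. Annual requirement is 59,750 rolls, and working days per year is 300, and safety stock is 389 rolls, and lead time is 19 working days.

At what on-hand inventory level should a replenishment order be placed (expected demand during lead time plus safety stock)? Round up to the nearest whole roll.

Daily demand d = 59,750 / 300 = 199.167 rolls/day
Demand during lead time = 199.167 × 19 = 3,784.17
Reorder point = 3,784.17 + 389 = 4,173.17 → round up

4,174 rolls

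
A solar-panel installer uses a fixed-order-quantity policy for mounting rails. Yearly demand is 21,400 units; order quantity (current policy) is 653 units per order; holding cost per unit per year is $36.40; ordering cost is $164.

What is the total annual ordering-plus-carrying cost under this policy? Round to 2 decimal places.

Annual ordering cost = (D/Q)·S = (21,400/653) × 164 = $5,374.58
Annual holding cost  = (Q/2)·H = (653/2) × 36.4 = $11,884.60
Total = $5,374.58 + $11,884.60 = $17,259.18

$17,259.18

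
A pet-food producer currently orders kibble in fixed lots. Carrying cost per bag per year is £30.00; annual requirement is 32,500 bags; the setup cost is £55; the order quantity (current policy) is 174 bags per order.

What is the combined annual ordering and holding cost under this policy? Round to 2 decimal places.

£12,882.99

Orders/yr = 32,500/174 = 186.782; ordering cost = 186.782 × £55 = £10,272.99
Average inventory = 174/2 = 87; holding cost = 87 × £30 = £2,610.00
Total = £10,272.99 + £2,610.00 = £12,882.99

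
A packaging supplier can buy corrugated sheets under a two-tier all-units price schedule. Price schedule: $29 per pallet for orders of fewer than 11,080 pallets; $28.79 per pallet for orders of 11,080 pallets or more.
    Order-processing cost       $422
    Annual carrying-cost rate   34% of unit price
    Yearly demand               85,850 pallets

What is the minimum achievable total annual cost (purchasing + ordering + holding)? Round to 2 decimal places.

$2,516,378.82

H₁ = 34%×$29 = $9.8600;  H₂ = 34%×$28.79 = $9.7886
EOQ₁ = √(2×85,850×422/9.8600) = 2,710.83  (< 11,080, feasible at tier 1)
EOQ₂ = √(2×85,850×422/9.7886) = 2,720.70  (< 11,080 → use Q = 11,080 at tier-2 price)
TC(tier 1 (EOQ₁), Q≈2,710.8) = $2,516,378.82
TC(tier 2, Q≈11,080.0) = $2,529,120.08
Minimum at tier 1 (EOQ₁): $2,516,378.82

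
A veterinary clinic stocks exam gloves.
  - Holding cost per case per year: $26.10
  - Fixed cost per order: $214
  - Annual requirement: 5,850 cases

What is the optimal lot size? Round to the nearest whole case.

310 cases

Optimal lot size Q* = (2 × 5,850 × $214 / $26.1)^½ ≈ 309.73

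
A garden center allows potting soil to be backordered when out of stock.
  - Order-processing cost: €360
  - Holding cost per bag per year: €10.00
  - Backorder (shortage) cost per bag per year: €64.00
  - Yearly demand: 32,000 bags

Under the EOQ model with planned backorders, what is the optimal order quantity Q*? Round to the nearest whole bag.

Basic EOQ = √(2·32,000·360/10) = 1,517.893
Backorder adjustment √((H+b)/b) = √((10+64)/64) = 1.0753
Q* = 1,517.893 × 1.0753 ≈ 1,632.18

1,632 bags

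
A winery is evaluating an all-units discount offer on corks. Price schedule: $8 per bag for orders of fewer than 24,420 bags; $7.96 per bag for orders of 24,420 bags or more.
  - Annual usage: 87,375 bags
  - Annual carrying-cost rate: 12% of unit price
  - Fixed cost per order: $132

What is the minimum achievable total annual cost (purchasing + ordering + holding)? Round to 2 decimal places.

H₁ = 12%×$8 = $0.9600;  H₂ = 12%×$7.96 = $0.9552
EOQ₁ = √(2×87,375×132/0.9600) = 4,901.85  (< 24,420, feasible at tier 1)
EOQ₂ = √(2×87,375×132/0.9552) = 4,914.15  (< 24,420 → use Q = 24,420 at tier-2 price)
TC(tier 1 (EOQ₁), Q≈4,901.8) = $703,705.78
TC(tier 2, Q≈24,420.0) = $707,640.29
Minimum at tier 1 (EOQ₁): $703,705.78

$703,705.78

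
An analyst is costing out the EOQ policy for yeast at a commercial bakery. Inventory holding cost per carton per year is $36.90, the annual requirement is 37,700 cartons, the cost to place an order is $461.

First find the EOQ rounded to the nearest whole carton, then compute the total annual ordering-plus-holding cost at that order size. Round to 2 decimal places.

Q* = √(2·D·S / H) = √(2·37,700·461 / 36.9) = √941,989.2 ≈ 970.56 → Q = 971 cartons
Orders/yr = 37,700/971 = 38.826; ordering cost = 38.826 × $461 = $17,898.76
Average inventory = 971/2 = 485.5; holding cost = 485.5 × $36.9 = $17,914.95
Total = $17,898.76 + $17,914.95 = $35,813.71

$35,813.71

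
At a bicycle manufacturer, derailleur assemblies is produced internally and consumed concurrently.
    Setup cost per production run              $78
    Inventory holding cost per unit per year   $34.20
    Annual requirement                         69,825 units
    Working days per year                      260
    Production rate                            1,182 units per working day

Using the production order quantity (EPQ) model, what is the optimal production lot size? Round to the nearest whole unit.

642 units

d = 69,825/260 = 268.5577 units/day;  effective holding cost H(1 − d/p) = 34.2·(1 − 268.5577/1182) = 26.42955
Q* = √(2DS / H_eff) = √(2·69,825·78 / 26.42955) ≈ 641.98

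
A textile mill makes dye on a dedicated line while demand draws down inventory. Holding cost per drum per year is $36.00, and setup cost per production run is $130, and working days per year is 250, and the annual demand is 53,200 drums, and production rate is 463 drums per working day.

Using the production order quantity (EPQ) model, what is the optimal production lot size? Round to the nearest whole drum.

843 drums

Daily demand d = 53,200/250 = 212.800; p = 463; 1 − d/p = 0.54039
EPQ = √(2DS / (H(1 − d/p)))
    = √(2 × 53,200 × 130 / (36 × 0.54039)) ≈ 843.21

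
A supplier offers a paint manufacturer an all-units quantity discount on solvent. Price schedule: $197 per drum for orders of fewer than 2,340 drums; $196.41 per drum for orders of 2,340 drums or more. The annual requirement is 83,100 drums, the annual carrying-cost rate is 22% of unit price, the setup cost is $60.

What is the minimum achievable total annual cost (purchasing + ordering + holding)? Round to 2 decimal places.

H₁ = 22%×$197 = $43.3400;  H₂ = 22%×$196.41 = $43.2102
EOQ₁ = √(2×83,100×60/43.3400) = 479.67  (< 2,340, feasible at tier 1)
EOQ₂ = √(2×83,100×60/43.2102) = 480.39  (< 2,340 → use Q = 2,340 at tier-2 price)
TC(tier 1 (EOQ₁), Q≈479.7) = $16,391,489.10
TC(tier 2, Q≈2,340.0) = $16,374,357.70
Minimum at tier 2: $16,374,357.70

$16,374,357.70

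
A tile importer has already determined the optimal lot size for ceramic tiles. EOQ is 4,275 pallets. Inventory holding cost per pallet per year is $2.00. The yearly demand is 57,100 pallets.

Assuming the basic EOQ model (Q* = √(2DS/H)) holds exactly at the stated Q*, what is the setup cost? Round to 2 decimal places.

EOQ relation: Q² = 2DS/H, so rearrange for the unknown.
S = Q²H / (2D) = 4,275² × 2 / (2 × 57,100) = 320.0635

$320.06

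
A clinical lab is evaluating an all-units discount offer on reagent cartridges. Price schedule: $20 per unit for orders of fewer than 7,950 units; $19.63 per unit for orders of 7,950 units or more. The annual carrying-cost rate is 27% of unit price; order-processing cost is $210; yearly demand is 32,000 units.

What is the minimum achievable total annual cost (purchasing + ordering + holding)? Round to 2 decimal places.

H₁ = 27%×$20 = $5.4000;  H₂ = 27%×$19.63 = $5.3001
EOQ₁ = √(2×32,000×210/5.4000) = 1,577.62  (< 7,950, feasible at tier 1)
EOQ₂ = √(2×32,000×210/5.3001) = 1,592.42  (< 7,950 → use Q = 7,950 at tier-2 price)
TC(tier 1 (EOQ₁), Q≈1,577.6) = $648,519.15
TC(tier 2, Q≈7,950.0) = $650,073.18
Minimum at tier 1 (EOQ₁): $648,519.15

$648,519.15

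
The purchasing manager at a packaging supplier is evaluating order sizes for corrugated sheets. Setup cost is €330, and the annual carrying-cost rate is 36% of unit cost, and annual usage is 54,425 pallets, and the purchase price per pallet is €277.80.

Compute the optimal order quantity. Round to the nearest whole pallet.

599 pallets

Holding cost per pallet per year: H = 36% × €277.8 = €100.0080
Optimal lot size Q* = (2 × 54,425 × €330 / €100.008)^½ ≈ 599.31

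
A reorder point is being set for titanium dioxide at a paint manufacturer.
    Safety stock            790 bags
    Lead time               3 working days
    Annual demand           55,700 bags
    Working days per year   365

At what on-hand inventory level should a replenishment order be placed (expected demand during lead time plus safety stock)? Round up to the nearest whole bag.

1,248 bags

Daily demand d = 55,700 / 365 = 152.603 bags/day
Demand during lead time = 152.603 × 3 = 457.81
Reorder point = 457.81 + 790 = 1,247.81 → round up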